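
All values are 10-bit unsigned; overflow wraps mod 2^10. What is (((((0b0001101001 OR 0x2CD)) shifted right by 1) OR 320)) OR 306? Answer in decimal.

374

0b0001101001 = 0001101001
0x2CD = 1011001101
→ OR → 1011101101 = 749
→ shifted right by 1 → 0101110110 = 374
320 = 0101000000
→ OR → 0101110110 = 374
306 = 0100110010
→ OR → 0101110110 = 374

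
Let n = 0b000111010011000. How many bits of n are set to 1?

n = 111010011000
Count the 1s: 1 + 1 + 1 + 1 + 1 + 1 = 6

6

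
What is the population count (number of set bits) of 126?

126 = 1111110
Count the 1s: 1 + 1 + 1 + 1 + 1 + 1 = 6

6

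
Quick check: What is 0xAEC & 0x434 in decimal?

0xAEC = 101011101100
0x434 = 010000110100
AND → 000000100100 = 36

36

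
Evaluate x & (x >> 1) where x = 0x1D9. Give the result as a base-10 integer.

200

x = 111011001 = 473
x>>1 = 011101100
AND  = 011001000 = 200
(x & (x >> 1) has a 1 wherever x has two consecutive 1 bits.)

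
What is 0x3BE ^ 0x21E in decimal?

416

0x3BE = 1110111110
0x21E = 1000011110
XOR → 0110100000 = 416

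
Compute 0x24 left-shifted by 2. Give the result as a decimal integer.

0x24 = 00100100
shift left by 2 → 10010000 = 144
(equivalently, 36 × 2^2 = 36 × 4)

144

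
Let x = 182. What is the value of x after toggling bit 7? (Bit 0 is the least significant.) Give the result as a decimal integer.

54

x = 10110110
bit 7 is currently 1; toggle it via x ^ (1 << 7) = x ^ 128
→ 00110110 = 54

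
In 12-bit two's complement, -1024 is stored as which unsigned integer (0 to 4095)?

1024 in 12 bits: 010000000000
Invert: 101111111111
Add 1:  110000000000 = 3072
(Check: 2^12 - 1024 = 4096 - 1024 = 3072.)

3072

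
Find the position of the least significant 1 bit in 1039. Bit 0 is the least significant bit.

0

1039 = 10000001111
Trailing zeros: 0, so the lowest set bit is bit 0 (value 1).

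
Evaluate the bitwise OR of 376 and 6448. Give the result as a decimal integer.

6520

376 = 0000101111000
6448 = 1100100110000
 OR → 1100101111000 = 6520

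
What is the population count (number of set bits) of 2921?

7

2921 = 101101101001
Count the 1s: 1 + 1 + 1 + 1 + 1 + 1 + 1 = 7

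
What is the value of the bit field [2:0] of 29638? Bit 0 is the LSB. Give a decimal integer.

6

v = 0111001111000110
Shift right by 0: 0111001111000110
Mask low 3 bits: 110 = 6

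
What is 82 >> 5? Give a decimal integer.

82 = 1010010
shift right by 5 → 0000010 = 2
(equivalently, floor(82 / 32))

2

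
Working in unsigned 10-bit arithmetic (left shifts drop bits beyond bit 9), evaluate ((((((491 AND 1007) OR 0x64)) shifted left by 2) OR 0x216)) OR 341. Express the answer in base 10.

1023

491 = 0111101011
1007 = 1111101111
→ AND → 0111101011 = 491
0x64 = 0001100100
→ OR → 0111101111 = 495
→ shifted left by 2 (mod 2^10) → 1110111100 = 956
0x216 = 1000010110
→ OR → 1110111110 = 958
341 = 0101010101
→ OR → 1111111111 = 1023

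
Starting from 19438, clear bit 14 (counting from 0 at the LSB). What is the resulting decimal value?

3054

x = 100101111101110
bit 14 is currently 1; clear it via x & ~(1 << 14) = x & ~16384
→ 000101111101110 = 3054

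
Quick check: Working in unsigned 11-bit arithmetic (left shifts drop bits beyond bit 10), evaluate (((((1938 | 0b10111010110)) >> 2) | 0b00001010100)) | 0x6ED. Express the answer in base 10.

2045

1938 = 11110010010
0b10111010110 = 10111010110
→ | → 11111010110 = 2006
→ >> 2 → 00111110101 = 501
0b00001010100 = 00001010100
→ | → 00111110101 = 501
0x6ED = 11011101101
→ | → 11111111101 = 2045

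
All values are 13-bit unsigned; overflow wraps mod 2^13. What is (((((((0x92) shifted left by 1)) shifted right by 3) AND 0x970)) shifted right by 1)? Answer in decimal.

0x92 = 0000010010010
→ shifted left by 1 (mod 2^13) → 0000100100100 = 292
→ shifted right by 3 → 0000000100100 = 36
0x970 = 0100101110000
→ AND → 0000000100000 = 32
→ shifted right by 1 → 0000000010000 = 16

16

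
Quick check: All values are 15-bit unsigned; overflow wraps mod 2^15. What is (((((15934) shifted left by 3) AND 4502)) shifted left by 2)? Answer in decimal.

15934 = 011111000111110
→ shifted left by 3 (mod 2^15) → 111000111110000 = 29168
4502 = 001000110010110
→ AND → 001000110010000 = 4496
→ shifted left by 2 (mod 2^15) → 100011001000000 = 17984

17984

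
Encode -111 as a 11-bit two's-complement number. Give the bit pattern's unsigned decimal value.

1937

111 in 11 bits: 00001101111
Invert: 11110010000
Add 1:  11110010001 = 1937
(Check: 2^11 - 111 = 2048 - 111 = 1937.)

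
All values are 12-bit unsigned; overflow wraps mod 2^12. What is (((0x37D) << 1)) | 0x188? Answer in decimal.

0x37D = 001101111101
→ << 1 (mod 2^12) → 011011111010 = 1786
0x188 = 000110001000
→ | → 011111111010 = 2042

2042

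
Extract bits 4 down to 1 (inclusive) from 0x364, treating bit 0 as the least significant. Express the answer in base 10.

2

v = 1101100100
Shift right by 1: 110110010
Mask low 4 bits: 0010 = 2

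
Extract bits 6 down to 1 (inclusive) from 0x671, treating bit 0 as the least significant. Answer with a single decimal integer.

v = 11001110001
Shift right by 1: 1100111000
Mask low 6 bits: 111000 = 56

56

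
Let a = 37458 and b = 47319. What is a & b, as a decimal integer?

36946

37458 = 1001001001010010
47319 = 1011100011010111
AND → 1001000001010010 = 36946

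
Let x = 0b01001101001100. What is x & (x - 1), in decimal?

x = 1001101001100 = 4940
x - 1 = 1001101001011
AND   = 1001101001000 = 4936
(x & (x - 1) clears the lowest set bit of x.)

4936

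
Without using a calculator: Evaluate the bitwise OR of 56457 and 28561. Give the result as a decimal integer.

56457 = 1101110010001001
28561 = 0110111110010001
 OR → 1111111110011001 = 65433

65433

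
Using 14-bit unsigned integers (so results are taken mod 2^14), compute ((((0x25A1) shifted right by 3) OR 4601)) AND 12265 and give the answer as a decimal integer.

0x25A1 = 10010110100001
→ shifted right by 3 → 00010010110100 = 1204
4601 = 01000111111001
→ OR → 01010111111101 = 5629
12265 = 10111111101001
→ AND → 00010111101001 = 1513

1513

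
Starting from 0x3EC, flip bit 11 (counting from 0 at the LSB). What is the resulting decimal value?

x = 001111101100
bit 11 is currently 0; toggle it via x ^ (1 << 11) = x ^ 2048
→ 101111101100 = 3052

3052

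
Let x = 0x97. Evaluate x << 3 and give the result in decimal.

1208

0x97 = 00010010111
shift left by 3 → 10010111000 = 1208
(equivalently, 151 × 2^3 = 151 × 8)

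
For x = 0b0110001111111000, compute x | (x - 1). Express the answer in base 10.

x = 110001111111000 = 25592
x - 1 = 110001111110111
OR    = 110001111111111 = 25599
(x | (x - 1) sets all bits below the lowest set bit.)

25599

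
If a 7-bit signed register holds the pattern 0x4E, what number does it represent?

pattern = 1001110 (MSB is 1 ⇒ negative)
Invert: 0110001, add 1 → 0110010 = 50, so the value is -50.
(Equivalently: 78 - 2^7 = 78 - 128 = -50.)

-50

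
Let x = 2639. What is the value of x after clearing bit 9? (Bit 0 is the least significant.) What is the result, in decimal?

2127

x = 0101001001111
bit 9 is currently 1; clear it via x & ~(1 << 9) = x & ~512
→ 0100001001111 = 2127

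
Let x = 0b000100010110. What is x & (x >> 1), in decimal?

2

x = 100010110 = 278
x>>1 = 010001011
AND  = 000000010 = 2
(x & (x >> 1) has a 1 wherever x has two consecutive 1 bits.)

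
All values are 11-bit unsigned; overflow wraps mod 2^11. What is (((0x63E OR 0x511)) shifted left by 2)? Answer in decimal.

0x63E = 11000111110
0x511 = 10100010001
→ OR → 11100111111 = 1855
→ shifted left by 2 (mod 2^11) → 10011111100 = 1276

1276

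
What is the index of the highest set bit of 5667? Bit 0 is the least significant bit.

5667 = 1011000100011
The topmost 1 is at position 12 (since 2^12 = 4096 ≤ 5667 < 8192).

12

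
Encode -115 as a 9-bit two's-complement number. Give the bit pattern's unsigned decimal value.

115 in 9 bits: 001110011
Invert: 110001100
Add 1:  110001101 = 397
(Check: 2^9 - 115 = 512 - 115 = 397.)

397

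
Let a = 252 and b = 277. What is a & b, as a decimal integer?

252 = 011111100
277 = 100010101
AND → 000010100 = 20

20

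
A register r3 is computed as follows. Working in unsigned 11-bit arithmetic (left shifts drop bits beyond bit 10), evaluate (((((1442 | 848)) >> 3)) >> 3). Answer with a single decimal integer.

31

1442 = 10110100010
848 = 01101010000
→ | → 11111110010 = 2034
→ >> 3 → 00011111110 = 254
→ >> 3 → 00000011111 = 31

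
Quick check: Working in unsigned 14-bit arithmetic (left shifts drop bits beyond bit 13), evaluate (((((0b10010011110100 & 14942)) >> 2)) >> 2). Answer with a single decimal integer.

0b10010011110100 = 10010011110100
14942 = 11101001011110
→ & → 10000001010100 = 8276
→ >> 2 → 00100000010101 = 2069
→ >> 2 → 00001000000101 = 517

517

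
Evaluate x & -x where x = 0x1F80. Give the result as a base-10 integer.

128

x = 1111110000000 = 8064
-x (two's complement) = …0000010000000
AND   = 0000010000000 = 128
(x & -x isolates the lowest set bit of x.)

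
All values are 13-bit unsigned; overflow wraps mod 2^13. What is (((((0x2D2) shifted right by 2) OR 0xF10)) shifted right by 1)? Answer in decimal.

2010

0x2D2 = 0001011010010
→ shifted right by 2 → 0000010110100 = 180
0xF10 = 0111100010000
→ OR → 0111110110100 = 4020
→ shifted right by 1 → 0011111011010 = 2010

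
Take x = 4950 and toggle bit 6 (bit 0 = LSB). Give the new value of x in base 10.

x = 01001101010110
bit 6 is currently 1; toggle it via x ^ (1 << 6) = x ^ 64
→ 01001100010110 = 4886

4886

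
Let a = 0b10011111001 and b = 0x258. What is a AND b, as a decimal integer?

a = 10011111001
0x258 = 01001011000
AND → 00001011000 = 88

88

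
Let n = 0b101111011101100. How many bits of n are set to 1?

n = 101111011101100
Count the 1s: 1 + 1 + 1 + 1 + 1 + 1 + 1 + 1 + 1 + 1 = 10

10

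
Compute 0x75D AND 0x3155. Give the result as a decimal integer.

341

0x75D = 00011101011101
0x3155 = 11000101010101
AND → 00000101010101 = 341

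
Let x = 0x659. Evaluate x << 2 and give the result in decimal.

0x659 = 0011001011001
shift left by 2 → 1100101100100 = 6500
(equivalently, 1625 × 2^2 = 1625 × 4)

6500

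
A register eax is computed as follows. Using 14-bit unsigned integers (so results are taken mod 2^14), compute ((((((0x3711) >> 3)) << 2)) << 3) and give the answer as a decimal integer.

0x3711 = 11011100010001
→ >> 3 → 00011011100010 = 1762
→ << 2 (mod 2^14) → 01101110001000 = 7048
→ << 3 (mod 2^14) → 01110001000000 = 7232

7232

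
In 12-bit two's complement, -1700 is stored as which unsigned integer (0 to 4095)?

1700 in 12 bits: 011010100100
Invert: 100101011011
Add 1:  100101011100 = 2396
(Check: 2^12 - 1700 = 4096 - 1700 = 2396.)

2396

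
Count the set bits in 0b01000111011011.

8

n = 1000111011011
Count the 1s: 1 + 1 + 1 + 1 + 1 + 1 + 1 + 1 = 8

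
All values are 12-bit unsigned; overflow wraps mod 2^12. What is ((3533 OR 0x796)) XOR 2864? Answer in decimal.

1263

3533 = 110111001101
0x796 = 011110010110
→ OR → 111111011111 = 4063
2864 = 101100110000
→ XOR → 010011101111 = 1263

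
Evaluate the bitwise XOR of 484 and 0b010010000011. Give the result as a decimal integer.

484 = 00111100100
b = 10010000011
XOR → 10101100111 = 1383

1383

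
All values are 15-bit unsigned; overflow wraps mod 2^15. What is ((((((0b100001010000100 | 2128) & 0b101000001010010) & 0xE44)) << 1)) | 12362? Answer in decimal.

0b100001010000100 = 100001010000100
2128 = 000100001010000
→ | → 100101011010100 = 19156
0b101000001010010 = 101000001010010
→ & → 100000001010000 = 16464
0xE44 = 000111001000100
→ & → 000000001000000 = 64
→ << 1 (mod 2^15) → 000000010000000 = 128
12362 = 011000001001010
→ | → 011000011001010 = 12490

12490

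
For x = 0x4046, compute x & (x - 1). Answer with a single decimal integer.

x = 100000001000110 = 16454
x - 1 = 100000001000101
AND   = 100000001000100 = 16452
(x & (x - 1) clears the lowest set bit of x.)

16452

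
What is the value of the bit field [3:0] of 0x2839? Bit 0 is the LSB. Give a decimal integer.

9

v = 10100000111001
Shift right by 0: 10100000111001
Mask low 4 bits: 1001 = 9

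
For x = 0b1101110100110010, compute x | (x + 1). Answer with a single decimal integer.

56627

x = 1101110100110010 = 56626
x + 1 = 1101110100110011
OR    = 1101110100110011 = 56627
(x | (x + 1) sets the lowest cleared bit.)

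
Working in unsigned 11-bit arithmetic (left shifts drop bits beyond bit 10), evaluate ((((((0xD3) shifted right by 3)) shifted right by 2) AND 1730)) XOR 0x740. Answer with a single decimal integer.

1858

0xD3 = 00011010011
→ shifted right by 3 → 00000011010 = 26
→ shifted right by 2 → 00000000110 = 6
1730 = 11011000010
→ AND → 00000000010 = 2
0x740 = 11101000000
→ XOR → 11101000010 = 1858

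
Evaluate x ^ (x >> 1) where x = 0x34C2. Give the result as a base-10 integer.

11939

x = 11010011000010 = 13506
x>>1 = 01101001100001
XOR  = 10111010100011 = 11939
(x ^ (x >> 1) gives the standard binary-reflected Gray code of x.)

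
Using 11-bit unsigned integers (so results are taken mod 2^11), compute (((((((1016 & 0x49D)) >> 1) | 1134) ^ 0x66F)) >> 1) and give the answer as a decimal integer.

256

1016 = 01111111000
0x49D = 10010011101
→ & → 00010011000 = 152
→ >> 1 → 00001001100 = 76
1134 = 10001101110
→ | → 10001101110 = 1134
0x66F = 11001101111
→ ^ → 01000000001 = 513
→ >> 1 → 00100000000 = 256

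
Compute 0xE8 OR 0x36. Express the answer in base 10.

0xE8 = 11101000
0x36 = 00110110
 OR → 11111110 = 254

254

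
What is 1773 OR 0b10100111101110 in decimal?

12271

1773 = 00011011101101
b = 10100111101110
 OR → 10111111101111 = 12271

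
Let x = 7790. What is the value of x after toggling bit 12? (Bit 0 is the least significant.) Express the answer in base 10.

x = 01111001101110
bit 12 is currently 1; toggle it via x ^ (1 << 12) = x ^ 4096
→ 00111001101110 = 3694

3694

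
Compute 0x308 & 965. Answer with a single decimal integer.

0x308 = 1100001000
965 = 1111000101
AND → 1100000000 = 768

768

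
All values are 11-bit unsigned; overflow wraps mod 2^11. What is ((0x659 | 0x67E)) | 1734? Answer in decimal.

1791

0x659 = 11001011001
0x67E = 11001111110
→ | → 11001111111 = 1663
1734 = 11011000110
→ | → 11011111111 = 1791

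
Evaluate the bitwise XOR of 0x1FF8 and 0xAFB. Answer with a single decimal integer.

5379

0x1FF8 = 1111111111000
0xAFB = 0101011111011
XOR → 1010100000011 = 5379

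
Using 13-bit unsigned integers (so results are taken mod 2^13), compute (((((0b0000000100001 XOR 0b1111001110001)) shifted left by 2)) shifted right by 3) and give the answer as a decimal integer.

0b0000000100001 = 0000000100001
0b1111001110001 = 1111001110001
→ XOR → 1111001010000 = 7760
→ shifted left by 2 (mod 2^13) → 1100101000000 = 6464
→ shifted right by 3 → 0001100101000 = 808

808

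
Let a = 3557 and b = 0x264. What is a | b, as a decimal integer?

4069

3557 = 110111100101
0x264 = 001001100100
 OR → 111111100101 = 4069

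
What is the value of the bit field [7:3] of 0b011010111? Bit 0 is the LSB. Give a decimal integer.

26

v = 011010111
Shift right by 3: 011010
Mask low 5 bits: 11010 = 26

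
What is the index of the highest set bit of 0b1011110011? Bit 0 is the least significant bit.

0b1011110011 = 1011110011
The topmost 1 is at position 9 (since 2^9 = 512 ≤ 755 < 1024).

9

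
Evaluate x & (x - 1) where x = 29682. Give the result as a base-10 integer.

29680

x = 111001111110010 = 29682
x - 1 = 111001111110001
AND   = 111001111110000 = 29680
(x & (x - 1) clears the lowest set bit of x.)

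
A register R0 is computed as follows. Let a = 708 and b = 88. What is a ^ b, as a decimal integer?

708 = 1011000100
88 = 0001011000
XOR → 1010011100 = 668

668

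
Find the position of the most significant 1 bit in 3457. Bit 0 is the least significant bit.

3457 = 110110000001
The topmost 1 is at position 11 (since 2^11 = 2048 ≤ 3457 < 4096).

11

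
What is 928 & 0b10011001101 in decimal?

128

928 = 01110100000
b = 10011001101
AND → 00010000000 = 128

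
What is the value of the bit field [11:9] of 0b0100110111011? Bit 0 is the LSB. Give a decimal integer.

4

v = 0100110111011
Shift right by 9: 0100
Mask low 3 bits: 100 = 4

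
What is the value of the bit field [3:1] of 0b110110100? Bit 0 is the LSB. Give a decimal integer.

2

v = 110110100
Shift right by 1: 11011010
Mask low 3 bits: 010 = 2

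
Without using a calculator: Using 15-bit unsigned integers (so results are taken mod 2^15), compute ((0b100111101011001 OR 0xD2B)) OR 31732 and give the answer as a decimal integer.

0b100111101011001 = 100111101011001
0xD2B = 000110100101011
→ OR → 100111101111011 = 20347
31732 = 111101111110100
→ OR → 111111111111111 = 32767

32767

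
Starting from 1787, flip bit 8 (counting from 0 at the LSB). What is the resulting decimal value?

2043

x = 11011111011
bit 8 is currently 0; toggle it via x ^ (1 << 8) = x ^ 256
→ 11111111011 = 2043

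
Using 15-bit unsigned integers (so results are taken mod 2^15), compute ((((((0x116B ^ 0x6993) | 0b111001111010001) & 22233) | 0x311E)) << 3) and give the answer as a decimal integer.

7928

0x116B = 001000101101011
0x6993 = 110100110010011
→ ^ → 111100011111000 = 30968
0b111001111010001 = 111001111010001
→ | → 111101111111001 = 31737
22233 = 101011011011001
→ & → 101001011011001 = 21209
0x311E = 011000100011110
→ | → 111001111011111 = 29663
→ << 3 (mod 2^15) → 001111011111000 = 7928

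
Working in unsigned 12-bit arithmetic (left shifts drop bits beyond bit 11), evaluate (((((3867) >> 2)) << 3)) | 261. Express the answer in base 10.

3867 = 111100011011
→ >> 2 → 001111000110 = 966
→ << 3 (mod 2^12) → 111000110000 = 3632
261 = 000100000101
→ | → 111100110101 = 3893

3893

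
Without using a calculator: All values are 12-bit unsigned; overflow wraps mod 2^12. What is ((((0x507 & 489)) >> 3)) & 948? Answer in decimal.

32

0x507 = 010100000111
489 = 000111101001
→ & → 000100000001 = 257
→ >> 3 → 000000100000 = 32
948 = 001110110100
→ & → 000000100000 = 32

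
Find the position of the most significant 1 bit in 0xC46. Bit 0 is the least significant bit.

11

0xC46 = 110001000110
The topmost 1 is at position 11 (since 2^11 = 2048 ≤ 3142 < 4096).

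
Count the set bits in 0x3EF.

9

0x3EF = 1111101111
Count the 1s: 1 + 1 + 1 + 1 + 1 + 1 + 1 + 1 + 1 = 9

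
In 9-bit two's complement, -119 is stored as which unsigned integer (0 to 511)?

393

119 in 9 bits: 001110111
Invert: 110001000
Add 1:  110001001 = 393
(Check: 2^9 - 119 = 512 - 119 = 393.)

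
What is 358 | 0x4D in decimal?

358 = 101100110
0x4D = 001001101
 OR → 101101111 = 367

367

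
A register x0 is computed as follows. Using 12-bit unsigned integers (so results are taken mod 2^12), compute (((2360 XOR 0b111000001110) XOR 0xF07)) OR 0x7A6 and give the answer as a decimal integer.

2360 = 100100111000
0b111000001110 = 111000001110
→ XOR → 011100110110 = 1846
0xF07 = 111100000111
→ XOR → 100000110001 = 2097
0x7A6 = 011110100110
→ OR → 111110110111 = 4023

4023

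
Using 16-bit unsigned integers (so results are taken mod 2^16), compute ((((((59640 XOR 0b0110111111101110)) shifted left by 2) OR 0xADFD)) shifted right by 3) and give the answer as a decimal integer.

59640 = 1110100011111000
0b0110111111101110 = 0110111111101110
→ XOR → 1000011100010110 = 34582
→ shifted left by 2 (mod 2^16) → 0001110001011000 = 7256
0xADFD = 1010110111111101
→ OR → 1011110111111101 = 48637
→ shifted right by 3 → 0001011110111111 = 6079

6079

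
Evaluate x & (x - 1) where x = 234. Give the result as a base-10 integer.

232

x = 11101010 = 234
x - 1 = 11101001
AND   = 11101000 = 232
(x & (x - 1) clears the lowest set bit of x.)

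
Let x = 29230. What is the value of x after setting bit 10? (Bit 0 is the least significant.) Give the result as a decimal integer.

30254

x = 0111001000101110
bit 10 is currently 0; set it via x | (1 << 10) = x | 1024
→ 0111011000101110 = 30254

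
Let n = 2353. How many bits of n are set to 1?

2353 = 100100110001
Count the 1s: 1 + 1 + 1 + 1 + 1 = 5

5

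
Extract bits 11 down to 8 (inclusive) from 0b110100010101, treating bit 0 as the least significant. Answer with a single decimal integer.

13

v = 110100010101
Shift right by 8: 1101
Mask low 4 bits: 1101 = 13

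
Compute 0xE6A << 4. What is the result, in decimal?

59040

0xE6A = 0000111001101010
shift left by 4 → 1110011010100000 = 59040
(equivalently, 3690 × 2^4 = 3690 × 16)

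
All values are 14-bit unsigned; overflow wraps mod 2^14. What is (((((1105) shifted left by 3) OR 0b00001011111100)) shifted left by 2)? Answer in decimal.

3056

1105 = 00010001010001
→ shifted left by 3 (mod 2^14) → 10001010001000 = 8840
0b00001011111100 = 00001011111100
→ OR → 10001011111100 = 8956
→ shifted left by 2 (mod 2^14) → 00101111110000 = 3056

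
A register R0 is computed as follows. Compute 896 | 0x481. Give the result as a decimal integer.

896 = 01110000000
0x481 = 10010000001
 OR → 11110000001 = 1921

1921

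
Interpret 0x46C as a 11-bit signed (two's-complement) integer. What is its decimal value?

pattern = 10001101100 (MSB is 1 ⇒ negative)
Invert: 01110010011, add 1 → 01110010100 = 916, so the value is -916.
(Equivalently: 1132 - 2^11 = 1132 - 2048 = -916.)

-916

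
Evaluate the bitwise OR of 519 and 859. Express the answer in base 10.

519 = 1000000111
859 = 1101011011
 OR → 1101011111 = 863

863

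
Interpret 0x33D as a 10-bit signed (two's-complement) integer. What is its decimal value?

pattern = 1100111101 (MSB is 1 ⇒ negative)
Invert: 0011000010, add 1 → 0011000011 = 195, so the value is -195.
(Equivalently: 829 - 2^10 = 829 - 1024 = -195.)

-195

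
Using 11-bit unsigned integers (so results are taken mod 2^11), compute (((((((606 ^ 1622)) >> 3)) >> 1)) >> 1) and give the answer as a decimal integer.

32

606 = 01001011110
1622 = 11001010110
→ ^ → 10000001000 = 1032
→ >> 3 → 00010000001 = 129
→ >> 1 → 00001000000 = 64
→ >> 1 → 00000100000 = 32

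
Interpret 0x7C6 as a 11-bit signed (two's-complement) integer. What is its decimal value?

-58

pattern = 11111000110 (MSB is 1 ⇒ negative)
Invert: 00000111001, add 1 → 00000111010 = 58, so the value is -58.
(Equivalently: 1990 - 2^11 = 1990 - 2048 = -58.)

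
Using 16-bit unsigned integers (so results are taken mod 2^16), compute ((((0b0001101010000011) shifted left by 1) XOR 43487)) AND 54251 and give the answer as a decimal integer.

37065

0b0001101010000011 = 0001101010000011
→ shifted left by 1 (mod 2^16) → 0011010100000110 = 13574
43487 = 1010100111011111
→ XOR → 1001110011011001 = 40153
54251 = 1101001111101011
→ AND → 1001000011001001 = 37065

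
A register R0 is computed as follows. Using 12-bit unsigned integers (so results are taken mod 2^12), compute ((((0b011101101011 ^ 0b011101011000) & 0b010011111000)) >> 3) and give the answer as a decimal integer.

0b011101101011 = 011101101011
0b011101011000 = 011101011000
→ ^ → 000000110011 = 51
0b010011111000 = 010011111000
→ & → 000000110000 = 48
→ >> 3 → 000000000110 = 6

6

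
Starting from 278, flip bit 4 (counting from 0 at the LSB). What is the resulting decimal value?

262

x = 0100010110
bit 4 is currently 1; toggle it via x ^ (1 << 4) = x ^ 16
→ 0100000110 = 262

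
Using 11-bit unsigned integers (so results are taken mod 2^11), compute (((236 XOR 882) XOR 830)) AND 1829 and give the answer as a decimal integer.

32

236 = 00011101100
882 = 01101110010
→ XOR → 01110011110 = 926
830 = 01100111110
→ XOR → 00010100000 = 160
1829 = 11100100101
→ AND → 00000100000 = 32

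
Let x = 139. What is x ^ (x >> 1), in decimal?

206

x = 10001011 = 139
x>>1 = 01000101
XOR  = 11001110 = 206
(x ^ (x >> 1) gives the standard binary-reflected Gray code of x.)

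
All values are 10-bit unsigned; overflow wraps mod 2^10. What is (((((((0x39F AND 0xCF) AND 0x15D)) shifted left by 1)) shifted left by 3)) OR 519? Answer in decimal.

0x39F = 1110011111
0xCF = 0011001111
→ AND → 0010001111 = 143
0x15D = 0101011101
→ AND → 0000001101 = 13
→ shifted left by 1 (mod 2^10) → 0000011010 = 26
→ shifted left by 3 (mod 2^10) → 0011010000 = 208
519 = 1000000111
→ OR → 1011010111 = 727

727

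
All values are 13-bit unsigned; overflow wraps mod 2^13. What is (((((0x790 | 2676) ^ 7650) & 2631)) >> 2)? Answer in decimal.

129

0x790 = 0011110010000
2676 = 0101001110100
→ | → 0111111110100 = 4084
7650 = 1110111100010
→ ^ → 1001000010110 = 4630
2631 = 0101001000111
→ & → 0001000000110 = 518
→ >> 2 → 0000010000001 = 129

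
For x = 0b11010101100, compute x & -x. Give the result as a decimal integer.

4

x = 11010101100 = 1708
-x (two's complement) = …00101010100
AND   = 00000000100 = 4
(x & -x isolates the lowest set bit of x.)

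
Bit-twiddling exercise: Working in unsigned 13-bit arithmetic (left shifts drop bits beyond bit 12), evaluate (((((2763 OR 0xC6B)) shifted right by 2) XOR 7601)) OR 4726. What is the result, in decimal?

2763 = 0101011001011
0xC6B = 0110001101011
→ OR → 0111011101011 = 3819
→ shifted right by 2 → 0001110111010 = 954
7601 = 1110110110001
→ XOR → 1111000001011 = 7691
4726 = 1001001110110
→ OR → 1111001111111 = 7807

7807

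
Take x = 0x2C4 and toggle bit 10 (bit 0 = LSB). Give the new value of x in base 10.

1732

x = 001011000100
bit 10 is currently 0; toggle it via x ^ (1 << 10) = x ^ 1024
→ 011011000100 = 1732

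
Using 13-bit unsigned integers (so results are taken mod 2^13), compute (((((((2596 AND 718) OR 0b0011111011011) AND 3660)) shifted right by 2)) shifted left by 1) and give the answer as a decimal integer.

2596 = 0101000100100
718 = 0001011001110
→ AND → 0001000000100 = 516
0b0011111011011 = 0011111011011
→ OR → 0011111011111 = 2015
3660 = 0111001001100
→ AND → 0011001001100 = 1612
→ shifted right by 2 → 0000110010011 = 403
→ shifted left by 1 (mod 2^13) → 0001100100110 = 806

806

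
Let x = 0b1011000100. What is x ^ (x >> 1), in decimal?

x = 1011000100 = 708
x>>1 = 0101100010
XOR  = 1110100110 = 934
(x ^ (x >> 1) gives the standard binary-reflected Gray code of x.)

934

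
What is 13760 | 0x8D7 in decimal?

13760 = 11010111000000
0x8D7 = 00100011010111
 OR → 11110111010111 = 15831

15831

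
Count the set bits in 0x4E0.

0x4E0 = 10011100000
Count the 1s: 1 + 1 + 1 + 1 = 4

4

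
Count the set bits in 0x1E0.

0x1E0 = 111100000
Count the 1s: 1 + 1 + 1 + 1 = 4

4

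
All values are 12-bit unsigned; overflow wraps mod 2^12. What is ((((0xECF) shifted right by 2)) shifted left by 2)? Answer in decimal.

0xECF = 111011001111
→ shifted right by 2 → 001110110011 = 947
→ shifted left by 2 (mod 2^12) → 111011001100 = 3788

3788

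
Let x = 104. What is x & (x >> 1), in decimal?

32

x = 1101000 = 104
x>>1 = 0110100
AND  = 0100000 = 32
(x & (x >> 1) has a 1 wherever x has two consecutive 1 bits.)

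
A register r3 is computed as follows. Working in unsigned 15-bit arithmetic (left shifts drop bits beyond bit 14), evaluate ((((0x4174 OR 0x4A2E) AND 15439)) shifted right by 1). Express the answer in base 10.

0x4174 = 100000101110100
0x4A2E = 100101000101110
→ OR → 100101101111110 = 19326
15439 = 011110001001111
→ AND → 000100001001110 = 2126
→ shifted right by 1 → 000010000100111 = 1063

1063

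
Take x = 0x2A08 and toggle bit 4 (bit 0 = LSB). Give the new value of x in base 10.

10776

x = 10101000001000
bit 4 is currently 0; toggle it via x ^ (1 << 4) = x ^ 16
→ 10101000011000 = 10776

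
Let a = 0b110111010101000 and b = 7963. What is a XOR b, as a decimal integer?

29107

a = 110111010101000
7963 = 001111100011011
XOR → 111000110110011 = 29107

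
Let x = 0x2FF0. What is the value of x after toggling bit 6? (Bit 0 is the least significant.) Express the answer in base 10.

12208

x = 10111111110000
bit 6 is currently 1; toggle it via x ^ (1 << 6) = x ^ 64
→ 10111110110000 = 12208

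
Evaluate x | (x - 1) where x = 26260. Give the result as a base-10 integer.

26263

x = 110011010010100 = 26260
x - 1 = 110011010010011
OR    = 110011010010111 = 26263
(x | (x - 1) sets all bits below the lowest set bit.)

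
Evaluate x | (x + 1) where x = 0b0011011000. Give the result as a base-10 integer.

217

x = 11011000 = 216
x + 1 = 11011001
OR    = 11011001 = 217
(x | (x + 1) sets the lowest cleared bit.)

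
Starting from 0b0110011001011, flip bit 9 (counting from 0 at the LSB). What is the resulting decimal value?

x = 0110011001011
bit 9 is currently 0; toggle it via x ^ (1 << 9) = x ^ 512
→ 0111011001011 = 3787

3787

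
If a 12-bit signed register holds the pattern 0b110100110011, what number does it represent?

pattern = 110100110011 (MSB is 1 ⇒ negative)
Invert: 001011001100, add 1 → 001011001101 = 717, so the value is -717.
(Equivalently: 3379 - 2^12 = 3379 - 4096 = -717.)

-717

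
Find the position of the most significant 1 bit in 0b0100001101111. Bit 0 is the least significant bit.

11

0b0100001101111 = 100001101111
The topmost 1 is at position 11 (since 2^11 = 2048 ≤ 2159 < 4096).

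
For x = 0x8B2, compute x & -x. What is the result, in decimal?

2

x = 100010110010 = 2226
-x (two's complement) = …011101001110
AND   = 000000000010 = 2
(x & -x isolates the lowest set bit of x.)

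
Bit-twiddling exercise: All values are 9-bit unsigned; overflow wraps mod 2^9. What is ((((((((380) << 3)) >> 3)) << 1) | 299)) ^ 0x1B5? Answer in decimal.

380 = 101111100
→ << 3 (mod 2^9) → 111100000 = 480
→ >> 3 → 000111100 = 60
→ << 1 (mod 2^9) → 001111000 = 120
299 = 100101011
→ | → 101111011 = 379
0x1B5 = 110110101
→ ^ → 011001110 = 206

206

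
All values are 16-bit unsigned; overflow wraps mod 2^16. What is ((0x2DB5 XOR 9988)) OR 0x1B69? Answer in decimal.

0x2DB5 = 0010110110110101
9988 = 0010011100000100
→ XOR → 0000101010110001 = 2737
0x1B69 = 0001101101101001
→ OR → 0001101111111001 = 7161

7161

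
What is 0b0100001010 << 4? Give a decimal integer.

x = 0000100001010
shift left by 4 → 1000010100000 = 4256
(equivalently, 266 × 2^4 = 266 × 16)

4256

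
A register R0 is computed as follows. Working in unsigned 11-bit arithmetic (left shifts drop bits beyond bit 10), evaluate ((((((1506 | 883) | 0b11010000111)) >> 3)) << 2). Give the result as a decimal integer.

1016

1506 = 10111100010
883 = 01101110011
→ | → 11111110011 = 2035
0b11010000111 = 11010000111
→ | → 11111110111 = 2039
→ >> 3 → 00011111110 = 254
→ << 2 (mod 2^11) → 01111111000 = 1016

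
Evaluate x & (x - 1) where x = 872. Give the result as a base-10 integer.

x = 1101101000 = 872
x - 1 = 1101100111
AND   = 1101100000 = 864
(x & (x - 1) clears the lowest set bit of x.)

864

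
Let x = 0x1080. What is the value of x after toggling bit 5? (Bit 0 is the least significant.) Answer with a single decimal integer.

4256

x = 0001000010000000
bit 5 is currently 0; toggle it via x ^ (1 << 5) = x ^ 32
→ 0001000010100000 = 4256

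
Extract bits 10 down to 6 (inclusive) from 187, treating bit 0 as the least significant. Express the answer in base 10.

v = 00010111011
Shift right by 6: 00010
Mask low 5 bits: 00010 = 2

2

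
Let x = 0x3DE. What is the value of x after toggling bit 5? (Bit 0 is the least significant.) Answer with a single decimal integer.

1022

x = 01111011110
bit 5 is currently 0; toggle it via x ^ (1 << 5) = x ^ 32
→ 01111111110 = 1022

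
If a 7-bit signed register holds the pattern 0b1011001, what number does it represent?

-39

pattern = 1011001 (MSB is 1 ⇒ negative)
Invert: 0100110, add 1 → 0100111 = 39, so the value is -39.
(Equivalently: 89 - 2^7 = 89 - 128 = -39.)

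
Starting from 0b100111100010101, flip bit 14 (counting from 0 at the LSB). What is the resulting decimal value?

3861

x = 100111100010101
bit 14 is currently 1; toggle it via x ^ (1 << 14) = x ^ 16384
→ 000111100010101 = 3861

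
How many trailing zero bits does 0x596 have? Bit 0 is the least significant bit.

1

0x596 = 10110010110
Trailing zeros: 1, so the lowest set bit is bit 1 (value 2).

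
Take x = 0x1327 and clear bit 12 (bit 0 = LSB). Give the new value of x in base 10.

x = 01001100100111
bit 12 is currently 1; clear it via x & ~(1 << 12) = x & ~4096
→ 00001100100111 = 807

807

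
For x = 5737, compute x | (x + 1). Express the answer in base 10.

5739

x = 1011001101001 = 5737
x + 1 = 1011001101010
OR    = 1011001101011 = 5739
(x | (x + 1) sets the lowest cleared bit.)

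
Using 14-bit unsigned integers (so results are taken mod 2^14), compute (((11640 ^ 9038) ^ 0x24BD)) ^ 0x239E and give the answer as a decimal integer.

11640 = 10110101111000
9038 = 10001101001110
→ ^ → 00111000110110 = 3638
0x24BD = 10010010111101
→ ^ → 10101010001011 = 10891
0x239E = 10001110011110
→ ^ → 00100100010101 = 2325

2325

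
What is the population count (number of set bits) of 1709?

1709 = 11010101101
Count the 1s: 1 + 1 + 1 + 1 + 1 + 1 + 1 = 7

7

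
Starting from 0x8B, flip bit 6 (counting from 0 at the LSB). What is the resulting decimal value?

203

x = 10001011
bit 6 is currently 0; toggle it via x ^ (1 << 6) = x ^ 64
→ 11001011 = 203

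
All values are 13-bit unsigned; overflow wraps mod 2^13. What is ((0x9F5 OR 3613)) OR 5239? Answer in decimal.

8191

0x9F5 = 0100111110101
3613 = 0111000011101
→ OR → 0111111111101 = 4093
5239 = 1010001110111
→ OR → 1111111111111 = 8191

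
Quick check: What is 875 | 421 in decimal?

1007

875 = 1101101011
421 = 0110100101
 OR → 1111101111 = 1007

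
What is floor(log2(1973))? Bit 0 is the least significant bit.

1973 = 11110110101
The topmost 1 is at position 10 (since 2^10 = 1024 ≤ 1973 < 2048).

10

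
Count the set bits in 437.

6

437 = 110110101
Count the 1s: 1 + 1 + 1 + 1 + 1 + 1 = 6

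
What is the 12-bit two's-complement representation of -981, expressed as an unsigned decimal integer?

3115

981 in 12 bits: 001111010101
Invert: 110000101010
Add 1:  110000101011 = 3115
(Check: 2^12 - 981 = 4096 - 981 = 3115.)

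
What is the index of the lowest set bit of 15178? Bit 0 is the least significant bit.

1

15178 = 11101101001010
Trailing zeros: 1, so the lowest set bit is bit 1 (value 2).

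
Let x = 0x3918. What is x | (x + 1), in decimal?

x = 11100100011000 = 14616
x + 1 = 11100100011001
OR    = 11100100011001 = 14617
(x | (x + 1) sets the lowest cleared bit.)

14617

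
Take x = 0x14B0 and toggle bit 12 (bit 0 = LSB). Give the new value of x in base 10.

1200

x = 001010010110000
bit 12 is currently 1; toggle it via x ^ (1 << 12) = x ^ 4096
→ 000010010110000 = 1200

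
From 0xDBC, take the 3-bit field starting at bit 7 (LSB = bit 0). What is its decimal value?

3

v = 110110111100
Shift right by 7: 11011
Mask low 3 bits: 011 = 3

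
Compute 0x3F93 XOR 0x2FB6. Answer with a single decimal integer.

0x3F93 = 11111110010011
0x2FB6 = 10111110110110
XOR → 01000000100101 = 4133

4133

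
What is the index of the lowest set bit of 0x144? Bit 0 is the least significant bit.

0x144 = 101000100
Trailing zeros: 2, so the lowest set bit is bit 2 (value 4).

2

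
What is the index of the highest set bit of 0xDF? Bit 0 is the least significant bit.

7

0xDF = 11011111
The topmost 1 is at position 7 (since 2^7 = 128 ≤ 223 < 256).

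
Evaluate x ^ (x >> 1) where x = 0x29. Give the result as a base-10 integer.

61

x = 101001 = 41
x>>1 = 010100
XOR  = 111101 = 61
(x ^ (x >> 1) gives the standard binary-reflected Gray code of x.)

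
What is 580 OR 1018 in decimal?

580 = 1001000100
1018 = 1111111010
 OR → 1111111110 = 1022

1022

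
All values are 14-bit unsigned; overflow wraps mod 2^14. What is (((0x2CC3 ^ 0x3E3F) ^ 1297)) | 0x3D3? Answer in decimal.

6143

0x2CC3 = 10110011000011
0x3E3F = 11111000111111
→ ^ → 01001011111100 = 4860
1297 = 00010100010001
→ ^ → 01011111101101 = 6125
0x3D3 = 00001111010011
→ | → 01011111111111 = 6143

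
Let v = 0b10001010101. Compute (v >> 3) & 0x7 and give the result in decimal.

v = 10001010101
Shift right by 3: 10001010
Mask low 3 bits: 010 = 2

2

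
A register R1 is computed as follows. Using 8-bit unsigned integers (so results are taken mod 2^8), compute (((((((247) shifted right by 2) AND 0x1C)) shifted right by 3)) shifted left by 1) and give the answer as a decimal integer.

247 = 11110111
→ shifted right by 2 → 00111101 = 61
0x1C = 00011100
→ AND → 00011100 = 28
→ shifted right by 3 → 00000011 = 3
→ shifted left by 1 (mod 2^8) → 00000110 = 6

6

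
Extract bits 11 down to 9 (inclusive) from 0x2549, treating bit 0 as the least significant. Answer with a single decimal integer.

v = 10010101001001
Shift right by 9: 10010
Mask low 3 bits: 010 = 2

2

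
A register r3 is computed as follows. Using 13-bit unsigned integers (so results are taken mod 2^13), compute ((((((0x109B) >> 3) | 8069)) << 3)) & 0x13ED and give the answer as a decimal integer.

0x109B = 1000010011011
→ >> 3 → 0001000010011 = 531
8069 = 1111110000101
→ | → 1111110010111 = 8087
→ << 3 (mod 2^13) → 1110010111000 = 7352
0x13ED = 1001111101101
→ & → 1000010101000 = 4264

4264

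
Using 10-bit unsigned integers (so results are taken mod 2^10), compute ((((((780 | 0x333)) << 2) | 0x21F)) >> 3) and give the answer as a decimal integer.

95

780 = 1100001100
0x333 = 1100110011
→ | → 1100111111 = 831
→ << 2 (mod 2^10) → 0011111100 = 252
0x21F = 1000011111
→ | → 1011111111 = 767
→ >> 3 → 0001011111 = 95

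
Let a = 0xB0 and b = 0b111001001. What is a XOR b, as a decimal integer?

377

0xB0 = 010110000
b = 111001001
XOR → 101111001 = 377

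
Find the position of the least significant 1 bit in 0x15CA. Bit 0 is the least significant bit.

0x15CA = 1010111001010
Trailing zeros: 1, so the lowest set bit is bit 1 (value 2).

1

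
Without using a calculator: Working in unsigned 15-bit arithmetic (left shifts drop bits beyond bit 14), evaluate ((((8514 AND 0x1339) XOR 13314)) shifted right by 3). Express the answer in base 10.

1696

8514 = 010000101000010
0x1339 = 001001100111001
→ AND → 000000100000000 = 256
13314 = 011010000000010
→ XOR → 011010100000010 = 13570
→ shifted right by 3 → 000011010100000 = 1696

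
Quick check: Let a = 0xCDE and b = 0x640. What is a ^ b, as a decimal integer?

2718

0xCDE = 110011011110
0x640 = 011001000000
XOR → 101010011110 = 2718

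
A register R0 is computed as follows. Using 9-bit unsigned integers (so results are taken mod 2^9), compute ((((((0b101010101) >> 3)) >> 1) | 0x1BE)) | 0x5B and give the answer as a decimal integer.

0b101010101 = 101010101
→ >> 3 → 000101010 = 42
→ >> 1 → 000010101 = 21
0x1BE = 110111110
→ | → 110111111 = 447
0x5B = 001011011
→ | → 111111111 = 511

511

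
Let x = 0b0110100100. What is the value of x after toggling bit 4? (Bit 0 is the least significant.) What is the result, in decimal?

x = 0110100100
bit 4 is currently 0; toggle it via x ^ (1 << 4) = x ^ 16
→ 0110110100 = 436

436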